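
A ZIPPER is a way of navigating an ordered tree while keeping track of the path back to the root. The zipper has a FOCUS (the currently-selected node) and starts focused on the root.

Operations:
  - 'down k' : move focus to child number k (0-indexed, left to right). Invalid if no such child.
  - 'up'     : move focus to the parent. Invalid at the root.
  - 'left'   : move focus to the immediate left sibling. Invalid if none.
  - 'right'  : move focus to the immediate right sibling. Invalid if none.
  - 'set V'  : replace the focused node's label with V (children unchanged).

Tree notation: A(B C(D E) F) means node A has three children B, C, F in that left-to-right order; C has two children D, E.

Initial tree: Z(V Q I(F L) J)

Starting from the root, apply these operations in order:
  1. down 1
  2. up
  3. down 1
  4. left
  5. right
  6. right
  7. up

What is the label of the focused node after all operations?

Answer: Z

Derivation:
Step 1 (down 1): focus=Q path=1 depth=1 children=[] left=['V'] right=['I', 'J'] parent=Z
Step 2 (up): focus=Z path=root depth=0 children=['V', 'Q', 'I', 'J'] (at root)
Step 3 (down 1): focus=Q path=1 depth=1 children=[] left=['V'] right=['I', 'J'] parent=Z
Step 4 (left): focus=V path=0 depth=1 children=[] left=[] right=['Q', 'I', 'J'] parent=Z
Step 5 (right): focus=Q path=1 depth=1 children=[] left=['V'] right=['I', 'J'] parent=Z
Step 6 (right): focus=I path=2 depth=1 children=['F', 'L'] left=['V', 'Q'] right=['J'] parent=Z
Step 7 (up): focus=Z path=root depth=0 children=['V', 'Q', 'I', 'J'] (at root)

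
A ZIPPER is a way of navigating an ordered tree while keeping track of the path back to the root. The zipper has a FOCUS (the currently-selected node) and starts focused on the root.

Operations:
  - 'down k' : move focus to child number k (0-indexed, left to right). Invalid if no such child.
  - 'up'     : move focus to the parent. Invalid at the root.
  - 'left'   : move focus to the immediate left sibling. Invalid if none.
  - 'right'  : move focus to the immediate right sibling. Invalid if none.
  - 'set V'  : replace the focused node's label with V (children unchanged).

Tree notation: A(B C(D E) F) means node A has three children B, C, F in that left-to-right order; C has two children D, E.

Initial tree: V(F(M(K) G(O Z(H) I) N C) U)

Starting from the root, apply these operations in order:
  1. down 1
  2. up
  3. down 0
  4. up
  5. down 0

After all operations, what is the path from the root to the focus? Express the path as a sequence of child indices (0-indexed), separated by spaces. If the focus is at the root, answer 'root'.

Answer: 0

Derivation:
Step 1 (down 1): focus=U path=1 depth=1 children=[] left=['F'] right=[] parent=V
Step 2 (up): focus=V path=root depth=0 children=['F', 'U'] (at root)
Step 3 (down 0): focus=F path=0 depth=1 children=['M', 'G', 'N', 'C'] left=[] right=['U'] parent=V
Step 4 (up): focus=V path=root depth=0 children=['F', 'U'] (at root)
Step 5 (down 0): focus=F path=0 depth=1 children=['M', 'G', 'N', 'C'] left=[] right=['U'] parent=V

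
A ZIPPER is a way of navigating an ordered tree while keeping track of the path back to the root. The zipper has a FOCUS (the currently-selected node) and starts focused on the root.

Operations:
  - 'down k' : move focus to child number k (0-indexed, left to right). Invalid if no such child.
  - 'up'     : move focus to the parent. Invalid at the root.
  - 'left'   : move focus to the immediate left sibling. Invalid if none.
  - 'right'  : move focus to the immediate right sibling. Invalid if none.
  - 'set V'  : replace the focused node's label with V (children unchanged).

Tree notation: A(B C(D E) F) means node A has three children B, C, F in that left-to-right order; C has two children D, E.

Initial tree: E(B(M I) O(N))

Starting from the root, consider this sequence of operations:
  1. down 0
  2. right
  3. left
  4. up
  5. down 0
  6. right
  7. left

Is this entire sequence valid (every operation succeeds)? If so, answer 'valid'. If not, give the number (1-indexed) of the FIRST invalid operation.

Answer: valid

Derivation:
Step 1 (down 0): focus=B path=0 depth=1 children=['M', 'I'] left=[] right=['O'] parent=E
Step 2 (right): focus=O path=1 depth=1 children=['N'] left=['B'] right=[] parent=E
Step 3 (left): focus=B path=0 depth=1 children=['M', 'I'] left=[] right=['O'] parent=E
Step 4 (up): focus=E path=root depth=0 children=['B', 'O'] (at root)
Step 5 (down 0): focus=B path=0 depth=1 children=['M', 'I'] left=[] right=['O'] parent=E
Step 6 (right): focus=O path=1 depth=1 children=['N'] left=['B'] right=[] parent=E
Step 7 (left): focus=B path=0 depth=1 children=['M', 'I'] left=[] right=['O'] parent=E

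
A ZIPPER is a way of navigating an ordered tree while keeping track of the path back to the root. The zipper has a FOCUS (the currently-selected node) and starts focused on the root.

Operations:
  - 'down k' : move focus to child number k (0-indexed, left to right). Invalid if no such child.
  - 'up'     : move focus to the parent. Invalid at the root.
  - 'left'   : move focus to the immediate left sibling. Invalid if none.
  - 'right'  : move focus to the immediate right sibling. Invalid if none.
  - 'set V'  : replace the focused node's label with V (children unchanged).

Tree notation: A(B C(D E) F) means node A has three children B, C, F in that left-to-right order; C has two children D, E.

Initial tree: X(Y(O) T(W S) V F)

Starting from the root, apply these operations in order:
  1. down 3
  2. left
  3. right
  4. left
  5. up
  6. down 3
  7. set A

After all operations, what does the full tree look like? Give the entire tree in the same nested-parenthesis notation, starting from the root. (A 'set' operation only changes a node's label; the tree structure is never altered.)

Step 1 (down 3): focus=F path=3 depth=1 children=[] left=['Y', 'T', 'V'] right=[] parent=X
Step 2 (left): focus=V path=2 depth=1 children=[] left=['Y', 'T'] right=['F'] parent=X
Step 3 (right): focus=F path=3 depth=1 children=[] left=['Y', 'T', 'V'] right=[] parent=X
Step 4 (left): focus=V path=2 depth=1 children=[] left=['Y', 'T'] right=['F'] parent=X
Step 5 (up): focus=X path=root depth=0 children=['Y', 'T', 'V', 'F'] (at root)
Step 6 (down 3): focus=F path=3 depth=1 children=[] left=['Y', 'T', 'V'] right=[] parent=X
Step 7 (set A): focus=A path=3 depth=1 children=[] left=['Y', 'T', 'V'] right=[] parent=X

Answer: X(Y(O) T(W S) V A)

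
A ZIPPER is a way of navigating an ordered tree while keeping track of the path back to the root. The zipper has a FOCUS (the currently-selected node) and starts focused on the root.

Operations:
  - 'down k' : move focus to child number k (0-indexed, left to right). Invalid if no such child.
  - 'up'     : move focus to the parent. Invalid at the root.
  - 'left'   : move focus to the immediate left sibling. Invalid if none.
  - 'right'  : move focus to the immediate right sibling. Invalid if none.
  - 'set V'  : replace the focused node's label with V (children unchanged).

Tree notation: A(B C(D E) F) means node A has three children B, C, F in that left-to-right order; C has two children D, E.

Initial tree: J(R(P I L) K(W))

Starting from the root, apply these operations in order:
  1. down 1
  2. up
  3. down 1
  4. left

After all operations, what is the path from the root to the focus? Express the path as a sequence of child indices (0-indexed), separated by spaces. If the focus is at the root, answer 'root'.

Answer: 0

Derivation:
Step 1 (down 1): focus=K path=1 depth=1 children=['W'] left=['R'] right=[] parent=J
Step 2 (up): focus=J path=root depth=0 children=['R', 'K'] (at root)
Step 3 (down 1): focus=K path=1 depth=1 children=['W'] left=['R'] right=[] parent=J
Step 4 (left): focus=R path=0 depth=1 children=['P', 'I', 'L'] left=[] right=['K'] parent=J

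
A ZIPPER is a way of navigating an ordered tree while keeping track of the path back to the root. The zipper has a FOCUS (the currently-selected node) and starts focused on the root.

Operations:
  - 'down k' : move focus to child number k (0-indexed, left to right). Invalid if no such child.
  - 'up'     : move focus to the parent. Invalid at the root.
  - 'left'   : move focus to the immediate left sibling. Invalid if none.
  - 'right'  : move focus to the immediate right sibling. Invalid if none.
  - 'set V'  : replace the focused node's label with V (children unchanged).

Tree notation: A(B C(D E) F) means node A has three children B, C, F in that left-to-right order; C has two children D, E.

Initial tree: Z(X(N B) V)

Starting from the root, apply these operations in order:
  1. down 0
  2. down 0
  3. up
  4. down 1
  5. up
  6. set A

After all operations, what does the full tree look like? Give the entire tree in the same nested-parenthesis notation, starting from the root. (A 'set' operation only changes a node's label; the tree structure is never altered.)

Step 1 (down 0): focus=X path=0 depth=1 children=['N', 'B'] left=[] right=['V'] parent=Z
Step 2 (down 0): focus=N path=0/0 depth=2 children=[] left=[] right=['B'] parent=X
Step 3 (up): focus=X path=0 depth=1 children=['N', 'B'] left=[] right=['V'] parent=Z
Step 4 (down 1): focus=B path=0/1 depth=2 children=[] left=['N'] right=[] parent=X
Step 5 (up): focus=X path=0 depth=1 children=['N', 'B'] left=[] right=['V'] parent=Z
Step 6 (set A): focus=A path=0 depth=1 children=['N', 'B'] left=[] right=['V'] parent=Z

Answer: Z(A(N B) V)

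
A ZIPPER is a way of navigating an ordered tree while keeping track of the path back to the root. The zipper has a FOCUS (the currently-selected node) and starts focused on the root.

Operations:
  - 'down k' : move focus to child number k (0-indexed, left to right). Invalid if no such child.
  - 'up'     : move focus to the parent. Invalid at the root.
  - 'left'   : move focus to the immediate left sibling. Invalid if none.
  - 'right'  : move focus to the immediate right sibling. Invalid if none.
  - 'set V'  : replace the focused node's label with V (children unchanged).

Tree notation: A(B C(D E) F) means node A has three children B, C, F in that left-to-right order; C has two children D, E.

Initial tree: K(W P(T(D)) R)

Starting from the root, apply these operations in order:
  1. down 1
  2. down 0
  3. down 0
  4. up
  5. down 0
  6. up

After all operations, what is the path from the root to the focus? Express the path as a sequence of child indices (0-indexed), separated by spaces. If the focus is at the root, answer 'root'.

Answer: 1 0

Derivation:
Step 1 (down 1): focus=P path=1 depth=1 children=['T'] left=['W'] right=['R'] parent=K
Step 2 (down 0): focus=T path=1/0 depth=2 children=['D'] left=[] right=[] parent=P
Step 3 (down 0): focus=D path=1/0/0 depth=3 children=[] left=[] right=[] parent=T
Step 4 (up): focus=T path=1/0 depth=2 children=['D'] left=[] right=[] parent=P
Step 5 (down 0): focus=D path=1/0/0 depth=3 children=[] left=[] right=[] parent=T
Step 6 (up): focus=T path=1/0 depth=2 children=['D'] left=[] right=[] parent=P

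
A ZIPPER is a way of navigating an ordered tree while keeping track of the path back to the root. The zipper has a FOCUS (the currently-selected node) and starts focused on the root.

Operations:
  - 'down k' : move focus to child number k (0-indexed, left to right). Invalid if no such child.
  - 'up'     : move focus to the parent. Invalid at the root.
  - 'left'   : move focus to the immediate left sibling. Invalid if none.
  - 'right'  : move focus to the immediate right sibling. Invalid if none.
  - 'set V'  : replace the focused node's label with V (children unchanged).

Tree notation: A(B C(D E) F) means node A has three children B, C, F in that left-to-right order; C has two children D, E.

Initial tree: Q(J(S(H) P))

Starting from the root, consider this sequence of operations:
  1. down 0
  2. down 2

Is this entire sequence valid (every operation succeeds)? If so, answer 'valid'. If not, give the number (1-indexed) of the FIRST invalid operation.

Answer: 2

Derivation:
Step 1 (down 0): focus=J path=0 depth=1 children=['S', 'P'] left=[] right=[] parent=Q
Step 2 (down 2): INVALID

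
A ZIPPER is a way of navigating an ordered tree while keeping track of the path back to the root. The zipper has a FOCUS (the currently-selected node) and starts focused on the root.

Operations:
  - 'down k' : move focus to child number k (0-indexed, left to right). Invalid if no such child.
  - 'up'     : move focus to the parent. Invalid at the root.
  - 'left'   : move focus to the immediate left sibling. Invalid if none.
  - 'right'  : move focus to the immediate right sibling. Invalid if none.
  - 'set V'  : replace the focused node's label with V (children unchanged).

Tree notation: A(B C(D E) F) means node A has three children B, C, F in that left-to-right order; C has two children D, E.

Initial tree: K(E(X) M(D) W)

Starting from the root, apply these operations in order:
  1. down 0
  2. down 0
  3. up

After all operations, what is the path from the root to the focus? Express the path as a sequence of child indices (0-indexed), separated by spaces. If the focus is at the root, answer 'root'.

Answer: 0

Derivation:
Step 1 (down 0): focus=E path=0 depth=1 children=['X'] left=[] right=['M', 'W'] parent=K
Step 2 (down 0): focus=X path=0/0 depth=2 children=[] left=[] right=[] parent=E
Step 3 (up): focus=E path=0 depth=1 children=['X'] left=[] right=['M', 'W'] parent=K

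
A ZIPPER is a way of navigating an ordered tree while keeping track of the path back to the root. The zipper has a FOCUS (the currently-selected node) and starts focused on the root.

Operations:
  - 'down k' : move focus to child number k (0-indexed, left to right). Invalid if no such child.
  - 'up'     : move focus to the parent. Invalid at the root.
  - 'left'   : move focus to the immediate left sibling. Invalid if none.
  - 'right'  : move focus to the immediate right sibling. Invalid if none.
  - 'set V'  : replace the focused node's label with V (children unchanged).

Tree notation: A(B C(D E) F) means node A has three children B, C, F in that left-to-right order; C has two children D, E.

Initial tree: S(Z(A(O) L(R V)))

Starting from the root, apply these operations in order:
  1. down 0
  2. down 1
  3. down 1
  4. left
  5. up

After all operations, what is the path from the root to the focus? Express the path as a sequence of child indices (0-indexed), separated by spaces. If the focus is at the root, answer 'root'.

Step 1 (down 0): focus=Z path=0 depth=1 children=['A', 'L'] left=[] right=[] parent=S
Step 2 (down 1): focus=L path=0/1 depth=2 children=['R', 'V'] left=['A'] right=[] parent=Z
Step 3 (down 1): focus=V path=0/1/1 depth=3 children=[] left=['R'] right=[] parent=L
Step 4 (left): focus=R path=0/1/0 depth=3 children=[] left=[] right=['V'] parent=L
Step 5 (up): focus=L path=0/1 depth=2 children=['R', 'V'] left=['A'] right=[] parent=Z

Answer: 0 1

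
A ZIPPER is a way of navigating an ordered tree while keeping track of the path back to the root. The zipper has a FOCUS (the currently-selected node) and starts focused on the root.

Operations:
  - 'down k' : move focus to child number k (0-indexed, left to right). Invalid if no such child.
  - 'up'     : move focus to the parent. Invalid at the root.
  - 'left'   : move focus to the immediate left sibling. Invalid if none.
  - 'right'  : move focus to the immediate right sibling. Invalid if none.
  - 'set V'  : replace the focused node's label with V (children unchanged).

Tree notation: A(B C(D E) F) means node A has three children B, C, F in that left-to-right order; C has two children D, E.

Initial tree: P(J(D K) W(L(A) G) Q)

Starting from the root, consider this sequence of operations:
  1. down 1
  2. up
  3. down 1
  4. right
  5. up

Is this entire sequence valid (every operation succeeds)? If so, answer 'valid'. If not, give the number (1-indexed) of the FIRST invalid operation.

Step 1 (down 1): focus=W path=1 depth=1 children=['L', 'G'] left=['J'] right=['Q'] parent=P
Step 2 (up): focus=P path=root depth=0 children=['J', 'W', 'Q'] (at root)
Step 3 (down 1): focus=W path=1 depth=1 children=['L', 'G'] left=['J'] right=['Q'] parent=P
Step 4 (right): focus=Q path=2 depth=1 children=[] left=['J', 'W'] right=[] parent=P
Step 5 (up): focus=P path=root depth=0 children=['J', 'W', 'Q'] (at root)

Answer: valid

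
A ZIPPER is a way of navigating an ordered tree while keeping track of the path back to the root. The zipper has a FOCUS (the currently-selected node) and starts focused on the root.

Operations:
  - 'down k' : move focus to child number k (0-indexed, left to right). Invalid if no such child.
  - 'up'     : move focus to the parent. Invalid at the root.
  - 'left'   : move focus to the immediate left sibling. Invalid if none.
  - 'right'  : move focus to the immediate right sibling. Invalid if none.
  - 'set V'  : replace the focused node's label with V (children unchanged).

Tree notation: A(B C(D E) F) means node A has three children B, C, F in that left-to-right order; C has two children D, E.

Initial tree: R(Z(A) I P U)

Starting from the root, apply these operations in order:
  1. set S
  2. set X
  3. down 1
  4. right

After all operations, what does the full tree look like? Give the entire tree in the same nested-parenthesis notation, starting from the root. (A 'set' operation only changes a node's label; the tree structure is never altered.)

Step 1 (set S): focus=S path=root depth=0 children=['Z', 'I', 'P', 'U'] (at root)
Step 2 (set X): focus=X path=root depth=0 children=['Z', 'I', 'P', 'U'] (at root)
Step 3 (down 1): focus=I path=1 depth=1 children=[] left=['Z'] right=['P', 'U'] parent=X
Step 4 (right): focus=P path=2 depth=1 children=[] left=['Z', 'I'] right=['U'] parent=X

Answer: X(Z(A) I P U)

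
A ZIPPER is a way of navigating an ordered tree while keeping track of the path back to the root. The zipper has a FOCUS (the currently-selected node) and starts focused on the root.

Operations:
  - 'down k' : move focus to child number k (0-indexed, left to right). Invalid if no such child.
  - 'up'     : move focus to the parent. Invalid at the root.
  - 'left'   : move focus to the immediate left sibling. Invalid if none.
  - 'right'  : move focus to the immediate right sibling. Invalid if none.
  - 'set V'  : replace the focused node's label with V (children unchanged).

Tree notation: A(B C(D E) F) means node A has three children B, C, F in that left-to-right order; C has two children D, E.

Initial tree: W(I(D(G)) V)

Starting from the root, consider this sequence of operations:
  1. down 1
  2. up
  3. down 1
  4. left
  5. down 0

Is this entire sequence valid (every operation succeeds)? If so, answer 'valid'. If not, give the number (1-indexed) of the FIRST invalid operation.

Step 1 (down 1): focus=V path=1 depth=1 children=[] left=['I'] right=[] parent=W
Step 2 (up): focus=W path=root depth=0 children=['I', 'V'] (at root)
Step 3 (down 1): focus=V path=1 depth=1 children=[] left=['I'] right=[] parent=W
Step 4 (left): focus=I path=0 depth=1 children=['D'] left=[] right=['V'] parent=W
Step 5 (down 0): focus=D path=0/0 depth=2 children=['G'] left=[] right=[] parent=I

Answer: valid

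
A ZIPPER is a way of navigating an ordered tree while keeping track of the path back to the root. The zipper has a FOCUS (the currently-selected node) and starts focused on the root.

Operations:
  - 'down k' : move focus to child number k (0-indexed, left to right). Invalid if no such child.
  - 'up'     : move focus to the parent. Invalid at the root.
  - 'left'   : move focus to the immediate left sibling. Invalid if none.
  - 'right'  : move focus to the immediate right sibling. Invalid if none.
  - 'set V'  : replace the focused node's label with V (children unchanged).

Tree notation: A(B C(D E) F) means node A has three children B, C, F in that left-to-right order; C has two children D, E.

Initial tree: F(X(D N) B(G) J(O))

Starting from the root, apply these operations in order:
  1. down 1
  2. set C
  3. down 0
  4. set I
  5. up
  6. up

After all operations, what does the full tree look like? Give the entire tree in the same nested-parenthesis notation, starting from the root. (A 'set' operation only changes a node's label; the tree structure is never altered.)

Answer: F(X(D N) C(I) J(O))

Derivation:
Step 1 (down 1): focus=B path=1 depth=1 children=['G'] left=['X'] right=['J'] parent=F
Step 2 (set C): focus=C path=1 depth=1 children=['G'] left=['X'] right=['J'] parent=F
Step 3 (down 0): focus=G path=1/0 depth=2 children=[] left=[] right=[] parent=C
Step 4 (set I): focus=I path=1/0 depth=2 children=[] left=[] right=[] parent=C
Step 5 (up): focus=C path=1 depth=1 children=['I'] left=['X'] right=['J'] parent=F
Step 6 (up): focus=F path=root depth=0 children=['X', 'C', 'J'] (at root)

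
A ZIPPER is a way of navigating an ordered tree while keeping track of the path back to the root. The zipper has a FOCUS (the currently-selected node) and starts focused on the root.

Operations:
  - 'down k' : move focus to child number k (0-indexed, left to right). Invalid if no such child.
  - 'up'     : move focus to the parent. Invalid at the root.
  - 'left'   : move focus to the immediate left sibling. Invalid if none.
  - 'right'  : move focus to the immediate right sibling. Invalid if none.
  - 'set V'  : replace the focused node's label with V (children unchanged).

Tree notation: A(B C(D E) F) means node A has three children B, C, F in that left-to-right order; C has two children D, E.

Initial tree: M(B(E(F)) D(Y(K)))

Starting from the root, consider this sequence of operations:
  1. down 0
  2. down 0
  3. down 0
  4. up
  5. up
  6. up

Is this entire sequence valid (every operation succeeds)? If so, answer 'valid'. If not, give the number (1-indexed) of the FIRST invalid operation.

Step 1 (down 0): focus=B path=0 depth=1 children=['E'] left=[] right=['D'] parent=M
Step 2 (down 0): focus=E path=0/0 depth=2 children=['F'] left=[] right=[] parent=B
Step 3 (down 0): focus=F path=0/0/0 depth=3 children=[] left=[] right=[] parent=E
Step 4 (up): focus=E path=0/0 depth=2 children=['F'] left=[] right=[] parent=B
Step 5 (up): focus=B path=0 depth=1 children=['E'] left=[] right=['D'] parent=M
Step 6 (up): focus=M path=root depth=0 children=['B', 'D'] (at root)

Answer: valid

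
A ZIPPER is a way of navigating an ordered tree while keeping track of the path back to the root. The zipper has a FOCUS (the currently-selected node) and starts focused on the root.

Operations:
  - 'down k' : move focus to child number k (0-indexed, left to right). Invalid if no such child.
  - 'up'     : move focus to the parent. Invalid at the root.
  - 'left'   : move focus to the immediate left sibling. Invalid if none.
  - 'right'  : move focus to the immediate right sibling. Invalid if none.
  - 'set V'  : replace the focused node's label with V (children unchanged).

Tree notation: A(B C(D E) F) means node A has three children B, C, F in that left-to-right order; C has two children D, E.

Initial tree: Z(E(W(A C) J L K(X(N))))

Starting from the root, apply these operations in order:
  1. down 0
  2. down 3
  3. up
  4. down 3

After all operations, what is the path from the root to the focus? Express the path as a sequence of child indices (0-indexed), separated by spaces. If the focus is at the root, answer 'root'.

Step 1 (down 0): focus=E path=0 depth=1 children=['W', 'J', 'L', 'K'] left=[] right=[] parent=Z
Step 2 (down 3): focus=K path=0/3 depth=2 children=['X'] left=['W', 'J', 'L'] right=[] parent=E
Step 3 (up): focus=E path=0 depth=1 children=['W', 'J', 'L', 'K'] left=[] right=[] parent=Z
Step 4 (down 3): focus=K path=0/3 depth=2 children=['X'] left=['W', 'J', 'L'] right=[] parent=E

Answer: 0 3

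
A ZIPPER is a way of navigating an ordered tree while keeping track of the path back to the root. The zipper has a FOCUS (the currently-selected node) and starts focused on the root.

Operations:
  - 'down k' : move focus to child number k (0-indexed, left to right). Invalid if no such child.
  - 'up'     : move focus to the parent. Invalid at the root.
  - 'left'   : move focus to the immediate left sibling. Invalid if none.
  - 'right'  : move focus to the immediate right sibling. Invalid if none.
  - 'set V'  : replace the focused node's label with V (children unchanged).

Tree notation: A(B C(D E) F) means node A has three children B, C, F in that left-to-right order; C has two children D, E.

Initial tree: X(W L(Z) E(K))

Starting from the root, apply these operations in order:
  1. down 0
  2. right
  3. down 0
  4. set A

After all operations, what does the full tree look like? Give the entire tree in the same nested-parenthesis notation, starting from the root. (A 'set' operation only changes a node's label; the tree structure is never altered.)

Step 1 (down 0): focus=W path=0 depth=1 children=[] left=[] right=['L', 'E'] parent=X
Step 2 (right): focus=L path=1 depth=1 children=['Z'] left=['W'] right=['E'] parent=X
Step 3 (down 0): focus=Z path=1/0 depth=2 children=[] left=[] right=[] parent=L
Step 4 (set A): focus=A path=1/0 depth=2 children=[] left=[] right=[] parent=L

Answer: X(W L(A) E(K))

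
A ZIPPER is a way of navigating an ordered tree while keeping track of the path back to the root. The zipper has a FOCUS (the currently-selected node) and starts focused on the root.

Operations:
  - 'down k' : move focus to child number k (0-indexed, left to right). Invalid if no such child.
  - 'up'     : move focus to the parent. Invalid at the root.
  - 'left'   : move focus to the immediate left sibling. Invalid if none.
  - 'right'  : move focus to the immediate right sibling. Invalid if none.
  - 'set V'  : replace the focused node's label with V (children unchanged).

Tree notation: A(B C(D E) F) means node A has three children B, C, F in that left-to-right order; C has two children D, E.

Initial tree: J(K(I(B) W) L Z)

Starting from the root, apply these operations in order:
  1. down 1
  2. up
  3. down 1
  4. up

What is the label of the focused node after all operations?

Answer: J

Derivation:
Step 1 (down 1): focus=L path=1 depth=1 children=[] left=['K'] right=['Z'] parent=J
Step 2 (up): focus=J path=root depth=0 children=['K', 'L', 'Z'] (at root)
Step 3 (down 1): focus=L path=1 depth=1 children=[] left=['K'] right=['Z'] parent=J
Step 4 (up): focus=J path=root depth=0 children=['K', 'L', 'Z'] (at root)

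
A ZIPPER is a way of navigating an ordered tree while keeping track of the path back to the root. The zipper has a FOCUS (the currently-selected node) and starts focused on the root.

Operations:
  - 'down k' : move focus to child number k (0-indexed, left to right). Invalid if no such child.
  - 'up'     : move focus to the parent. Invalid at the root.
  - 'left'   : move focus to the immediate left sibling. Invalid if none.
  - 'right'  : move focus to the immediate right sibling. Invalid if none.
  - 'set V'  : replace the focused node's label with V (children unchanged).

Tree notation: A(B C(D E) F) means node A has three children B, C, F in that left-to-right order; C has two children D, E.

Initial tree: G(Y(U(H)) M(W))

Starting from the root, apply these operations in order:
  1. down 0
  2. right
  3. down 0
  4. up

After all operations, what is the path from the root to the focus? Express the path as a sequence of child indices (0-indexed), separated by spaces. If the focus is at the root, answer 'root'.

Step 1 (down 0): focus=Y path=0 depth=1 children=['U'] left=[] right=['M'] parent=G
Step 2 (right): focus=M path=1 depth=1 children=['W'] left=['Y'] right=[] parent=G
Step 3 (down 0): focus=W path=1/0 depth=2 children=[] left=[] right=[] parent=M
Step 4 (up): focus=M path=1 depth=1 children=['W'] left=['Y'] right=[] parent=G

Answer: 1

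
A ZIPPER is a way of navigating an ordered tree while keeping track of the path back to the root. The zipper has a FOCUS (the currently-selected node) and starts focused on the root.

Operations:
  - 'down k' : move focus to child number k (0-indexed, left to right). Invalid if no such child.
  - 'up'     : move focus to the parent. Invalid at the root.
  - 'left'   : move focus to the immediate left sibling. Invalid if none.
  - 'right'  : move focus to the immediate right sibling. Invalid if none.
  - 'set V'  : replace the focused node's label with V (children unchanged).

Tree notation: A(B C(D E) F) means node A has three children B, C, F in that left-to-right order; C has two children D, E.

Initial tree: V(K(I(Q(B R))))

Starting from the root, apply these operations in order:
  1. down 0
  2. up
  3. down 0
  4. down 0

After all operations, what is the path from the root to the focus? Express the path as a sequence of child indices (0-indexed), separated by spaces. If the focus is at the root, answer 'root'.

Answer: 0 0

Derivation:
Step 1 (down 0): focus=K path=0 depth=1 children=['I'] left=[] right=[] parent=V
Step 2 (up): focus=V path=root depth=0 children=['K'] (at root)
Step 3 (down 0): focus=K path=0 depth=1 children=['I'] left=[] right=[] parent=V
Step 4 (down 0): focus=I path=0/0 depth=2 children=['Q'] left=[] right=[] parent=K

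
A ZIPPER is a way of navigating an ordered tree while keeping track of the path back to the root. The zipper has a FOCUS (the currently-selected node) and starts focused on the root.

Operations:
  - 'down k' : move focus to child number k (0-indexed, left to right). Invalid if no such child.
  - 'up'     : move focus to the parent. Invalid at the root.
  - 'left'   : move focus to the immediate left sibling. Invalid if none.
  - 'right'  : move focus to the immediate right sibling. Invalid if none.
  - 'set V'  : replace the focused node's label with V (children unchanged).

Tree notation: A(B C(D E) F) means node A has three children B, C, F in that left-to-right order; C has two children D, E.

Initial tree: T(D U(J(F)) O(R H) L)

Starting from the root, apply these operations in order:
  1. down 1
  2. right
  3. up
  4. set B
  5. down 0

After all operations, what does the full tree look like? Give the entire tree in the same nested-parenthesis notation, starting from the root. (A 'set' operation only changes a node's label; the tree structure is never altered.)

Step 1 (down 1): focus=U path=1 depth=1 children=['J'] left=['D'] right=['O', 'L'] parent=T
Step 2 (right): focus=O path=2 depth=1 children=['R', 'H'] left=['D', 'U'] right=['L'] parent=T
Step 3 (up): focus=T path=root depth=0 children=['D', 'U', 'O', 'L'] (at root)
Step 4 (set B): focus=B path=root depth=0 children=['D', 'U', 'O', 'L'] (at root)
Step 5 (down 0): focus=D path=0 depth=1 children=[] left=[] right=['U', 'O', 'L'] parent=B

Answer: B(D U(J(F)) O(R H) L)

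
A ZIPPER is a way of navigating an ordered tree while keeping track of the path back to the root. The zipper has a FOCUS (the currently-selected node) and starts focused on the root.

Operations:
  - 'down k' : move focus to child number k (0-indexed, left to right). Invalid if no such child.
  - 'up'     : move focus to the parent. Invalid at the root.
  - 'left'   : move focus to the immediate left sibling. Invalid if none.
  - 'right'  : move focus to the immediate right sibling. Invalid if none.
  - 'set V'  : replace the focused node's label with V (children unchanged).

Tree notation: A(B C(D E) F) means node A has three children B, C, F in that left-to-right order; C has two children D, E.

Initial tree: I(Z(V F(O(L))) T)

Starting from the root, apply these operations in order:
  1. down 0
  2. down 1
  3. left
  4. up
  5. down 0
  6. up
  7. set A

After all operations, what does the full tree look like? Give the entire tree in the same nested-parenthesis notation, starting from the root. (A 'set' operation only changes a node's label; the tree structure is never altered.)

Step 1 (down 0): focus=Z path=0 depth=1 children=['V', 'F'] left=[] right=['T'] parent=I
Step 2 (down 1): focus=F path=0/1 depth=2 children=['O'] left=['V'] right=[] parent=Z
Step 3 (left): focus=V path=0/0 depth=2 children=[] left=[] right=['F'] parent=Z
Step 4 (up): focus=Z path=0 depth=1 children=['V', 'F'] left=[] right=['T'] parent=I
Step 5 (down 0): focus=V path=0/0 depth=2 children=[] left=[] right=['F'] parent=Z
Step 6 (up): focus=Z path=0 depth=1 children=['V', 'F'] left=[] right=['T'] parent=I
Step 7 (set A): focus=A path=0 depth=1 children=['V', 'F'] left=[] right=['T'] parent=I

Answer: I(A(V F(O(L))) T)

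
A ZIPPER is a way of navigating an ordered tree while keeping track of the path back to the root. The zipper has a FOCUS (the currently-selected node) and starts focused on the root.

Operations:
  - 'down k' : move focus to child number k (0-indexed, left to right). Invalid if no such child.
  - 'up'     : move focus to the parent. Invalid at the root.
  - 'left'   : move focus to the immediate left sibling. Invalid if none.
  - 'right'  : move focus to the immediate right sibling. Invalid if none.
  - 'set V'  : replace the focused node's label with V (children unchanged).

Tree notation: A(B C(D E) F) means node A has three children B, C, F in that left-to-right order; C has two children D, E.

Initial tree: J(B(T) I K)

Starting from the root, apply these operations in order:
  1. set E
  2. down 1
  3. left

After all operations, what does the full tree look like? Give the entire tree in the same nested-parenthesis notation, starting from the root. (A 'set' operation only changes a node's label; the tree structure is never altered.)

Step 1 (set E): focus=E path=root depth=0 children=['B', 'I', 'K'] (at root)
Step 2 (down 1): focus=I path=1 depth=1 children=[] left=['B'] right=['K'] parent=E
Step 3 (left): focus=B path=0 depth=1 children=['T'] left=[] right=['I', 'K'] parent=E

Answer: E(B(T) I K)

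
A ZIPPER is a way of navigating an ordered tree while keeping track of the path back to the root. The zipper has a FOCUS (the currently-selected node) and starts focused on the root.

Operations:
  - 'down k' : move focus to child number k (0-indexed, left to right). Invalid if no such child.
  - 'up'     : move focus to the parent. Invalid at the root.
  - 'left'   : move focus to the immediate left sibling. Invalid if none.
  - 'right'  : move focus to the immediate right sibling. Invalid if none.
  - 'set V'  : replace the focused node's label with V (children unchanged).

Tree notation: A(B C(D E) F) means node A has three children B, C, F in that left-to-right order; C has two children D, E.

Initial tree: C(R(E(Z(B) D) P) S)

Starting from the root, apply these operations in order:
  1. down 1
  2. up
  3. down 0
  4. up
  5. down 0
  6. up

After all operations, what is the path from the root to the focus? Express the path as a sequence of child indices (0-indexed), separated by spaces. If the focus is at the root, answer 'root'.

Answer: root

Derivation:
Step 1 (down 1): focus=S path=1 depth=1 children=[] left=['R'] right=[] parent=C
Step 2 (up): focus=C path=root depth=0 children=['R', 'S'] (at root)
Step 3 (down 0): focus=R path=0 depth=1 children=['E', 'P'] left=[] right=['S'] parent=C
Step 4 (up): focus=C path=root depth=0 children=['R', 'S'] (at root)
Step 5 (down 0): focus=R path=0 depth=1 children=['E', 'P'] left=[] right=['S'] parent=C
Step 6 (up): focus=C path=root depth=0 children=['R', 'S'] (at root)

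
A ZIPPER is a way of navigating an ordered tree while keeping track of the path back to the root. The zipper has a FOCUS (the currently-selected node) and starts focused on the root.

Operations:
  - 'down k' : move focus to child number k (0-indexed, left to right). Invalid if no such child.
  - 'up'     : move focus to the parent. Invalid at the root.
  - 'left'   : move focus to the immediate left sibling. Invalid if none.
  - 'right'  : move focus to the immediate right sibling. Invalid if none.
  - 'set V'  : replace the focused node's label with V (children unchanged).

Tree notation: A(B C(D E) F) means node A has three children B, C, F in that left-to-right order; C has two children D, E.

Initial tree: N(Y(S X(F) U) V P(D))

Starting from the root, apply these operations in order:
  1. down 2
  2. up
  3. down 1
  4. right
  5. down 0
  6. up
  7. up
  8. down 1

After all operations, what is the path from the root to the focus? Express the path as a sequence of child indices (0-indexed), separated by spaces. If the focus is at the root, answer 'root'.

Answer: 1

Derivation:
Step 1 (down 2): focus=P path=2 depth=1 children=['D'] left=['Y', 'V'] right=[] parent=N
Step 2 (up): focus=N path=root depth=0 children=['Y', 'V', 'P'] (at root)
Step 3 (down 1): focus=V path=1 depth=1 children=[] left=['Y'] right=['P'] parent=N
Step 4 (right): focus=P path=2 depth=1 children=['D'] left=['Y', 'V'] right=[] parent=N
Step 5 (down 0): focus=D path=2/0 depth=2 children=[] left=[] right=[] parent=P
Step 6 (up): focus=P path=2 depth=1 children=['D'] left=['Y', 'V'] right=[] parent=N
Step 7 (up): focus=N path=root depth=0 children=['Y', 'V', 'P'] (at root)
Step 8 (down 1): focus=V path=1 depth=1 children=[] left=['Y'] right=['P'] parent=N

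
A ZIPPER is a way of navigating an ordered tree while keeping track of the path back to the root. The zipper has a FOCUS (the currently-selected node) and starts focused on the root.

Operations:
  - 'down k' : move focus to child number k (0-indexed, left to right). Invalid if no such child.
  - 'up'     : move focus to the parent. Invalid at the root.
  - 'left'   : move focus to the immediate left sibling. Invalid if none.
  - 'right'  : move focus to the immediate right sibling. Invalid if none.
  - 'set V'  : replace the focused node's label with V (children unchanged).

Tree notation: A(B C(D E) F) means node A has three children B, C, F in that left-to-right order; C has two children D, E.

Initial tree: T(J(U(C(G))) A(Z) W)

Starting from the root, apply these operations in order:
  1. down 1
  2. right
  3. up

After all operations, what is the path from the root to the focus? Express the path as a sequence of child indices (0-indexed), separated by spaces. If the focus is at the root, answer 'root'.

Step 1 (down 1): focus=A path=1 depth=1 children=['Z'] left=['J'] right=['W'] parent=T
Step 2 (right): focus=W path=2 depth=1 children=[] left=['J', 'A'] right=[] parent=T
Step 3 (up): focus=T path=root depth=0 children=['J', 'A', 'W'] (at root)

Answer: root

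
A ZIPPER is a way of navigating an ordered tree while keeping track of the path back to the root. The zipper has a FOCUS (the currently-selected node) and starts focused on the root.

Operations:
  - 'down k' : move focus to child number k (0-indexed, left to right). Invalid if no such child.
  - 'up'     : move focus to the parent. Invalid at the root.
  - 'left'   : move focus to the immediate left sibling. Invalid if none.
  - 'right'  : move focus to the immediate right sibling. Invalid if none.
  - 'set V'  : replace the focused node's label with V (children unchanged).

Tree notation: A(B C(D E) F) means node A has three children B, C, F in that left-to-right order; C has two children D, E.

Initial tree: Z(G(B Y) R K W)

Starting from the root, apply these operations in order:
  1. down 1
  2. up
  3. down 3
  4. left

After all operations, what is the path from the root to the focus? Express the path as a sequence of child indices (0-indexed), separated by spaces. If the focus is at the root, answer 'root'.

Answer: 2

Derivation:
Step 1 (down 1): focus=R path=1 depth=1 children=[] left=['G'] right=['K', 'W'] parent=Z
Step 2 (up): focus=Z path=root depth=0 children=['G', 'R', 'K', 'W'] (at root)
Step 3 (down 3): focus=W path=3 depth=1 children=[] left=['G', 'R', 'K'] right=[] parent=Z
Step 4 (left): focus=K path=2 depth=1 children=[] left=['G', 'R'] right=['W'] parent=Z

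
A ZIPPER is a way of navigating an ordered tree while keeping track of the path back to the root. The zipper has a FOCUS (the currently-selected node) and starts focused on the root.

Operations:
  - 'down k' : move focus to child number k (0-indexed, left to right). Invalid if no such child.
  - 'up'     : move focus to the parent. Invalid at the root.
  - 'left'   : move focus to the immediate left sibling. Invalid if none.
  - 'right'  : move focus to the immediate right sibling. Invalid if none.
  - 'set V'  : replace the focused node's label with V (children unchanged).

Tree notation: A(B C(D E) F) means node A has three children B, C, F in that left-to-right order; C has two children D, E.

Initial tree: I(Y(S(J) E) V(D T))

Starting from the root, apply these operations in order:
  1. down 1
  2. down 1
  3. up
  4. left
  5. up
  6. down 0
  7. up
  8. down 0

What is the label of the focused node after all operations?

Answer: Y

Derivation:
Step 1 (down 1): focus=V path=1 depth=1 children=['D', 'T'] left=['Y'] right=[] parent=I
Step 2 (down 1): focus=T path=1/1 depth=2 children=[] left=['D'] right=[] parent=V
Step 3 (up): focus=V path=1 depth=1 children=['D', 'T'] left=['Y'] right=[] parent=I
Step 4 (left): focus=Y path=0 depth=1 children=['S', 'E'] left=[] right=['V'] parent=I
Step 5 (up): focus=I path=root depth=0 children=['Y', 'V'] (at root)
Step 6 (down 0): focus=Y path=0 depth=1 children=['S', 'E'] left=[] right=['V'] parent=I
Step 7 (up): focus=I path=root depth=0 children=['Y', 'V'] (at root)
Step 8 (down 0): focus=Y path=0 depth=1 children=['S', 'E'] left=[] right=['V'] parent=I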